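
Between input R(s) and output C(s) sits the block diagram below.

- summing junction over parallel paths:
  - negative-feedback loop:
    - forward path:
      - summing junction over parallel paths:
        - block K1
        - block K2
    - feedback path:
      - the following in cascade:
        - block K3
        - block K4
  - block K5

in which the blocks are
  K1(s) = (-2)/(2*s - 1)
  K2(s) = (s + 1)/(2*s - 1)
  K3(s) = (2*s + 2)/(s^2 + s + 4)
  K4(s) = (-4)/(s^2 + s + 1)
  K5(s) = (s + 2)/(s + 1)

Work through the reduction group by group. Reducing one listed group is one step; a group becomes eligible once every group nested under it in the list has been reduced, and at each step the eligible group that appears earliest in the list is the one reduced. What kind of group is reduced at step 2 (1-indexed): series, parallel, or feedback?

The answer is series.

Reasoning:
[1] combine K1, K2 in parallel
[2] cascade K3, K4
[3] collapse the loop ((K1+K2) forward, (K3*K4) return)
[4] add [(K1+K2)/(1+(K1+K2)*(K3*K4))], K5 (parallel)
The group at step 2 is a series group.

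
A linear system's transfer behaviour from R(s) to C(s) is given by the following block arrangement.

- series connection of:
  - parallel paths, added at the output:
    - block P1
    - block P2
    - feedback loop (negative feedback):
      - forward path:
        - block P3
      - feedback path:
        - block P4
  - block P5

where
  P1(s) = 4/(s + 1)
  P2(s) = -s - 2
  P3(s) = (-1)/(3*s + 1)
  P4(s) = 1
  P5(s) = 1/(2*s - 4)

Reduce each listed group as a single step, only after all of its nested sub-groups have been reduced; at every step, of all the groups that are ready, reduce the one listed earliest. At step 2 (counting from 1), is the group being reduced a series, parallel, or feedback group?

[1] collapse the loop (P3 forward, P4 return)
[2] parallel reduction of P1, P2, [P3/(1+P3*P4)]
[3] reduce the series chain (P1+P2+[P3/(1+P3*P4)]), P5
Step 2 collapses a parallel group.

Final answer: parallel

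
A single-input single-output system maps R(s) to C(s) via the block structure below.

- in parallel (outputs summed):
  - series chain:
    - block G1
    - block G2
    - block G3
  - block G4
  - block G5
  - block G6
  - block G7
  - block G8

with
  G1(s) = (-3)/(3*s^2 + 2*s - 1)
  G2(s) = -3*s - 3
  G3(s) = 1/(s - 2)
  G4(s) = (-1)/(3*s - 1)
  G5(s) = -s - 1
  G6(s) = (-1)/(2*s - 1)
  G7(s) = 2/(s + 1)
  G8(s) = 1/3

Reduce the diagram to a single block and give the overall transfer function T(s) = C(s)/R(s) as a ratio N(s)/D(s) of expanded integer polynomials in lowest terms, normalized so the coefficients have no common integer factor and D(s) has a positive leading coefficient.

First reduce the diagram to T(s).

Step 1 - combine G1, G2, G3 in series: 9/(3*s^2 - 7*s + 2)
Step 2 - combine (G1*G2*G3), G4, G5, G6, G7, G8 in parallel - this is the overall T(s), already in the required normalized form

Answer: (-18*s^5 + 21*s^4 + 61*s^3 - 42*s^2 + 105*s - 47)/(18*s^4 - 33*s^3 - 18*s^2 + 27*s - 6)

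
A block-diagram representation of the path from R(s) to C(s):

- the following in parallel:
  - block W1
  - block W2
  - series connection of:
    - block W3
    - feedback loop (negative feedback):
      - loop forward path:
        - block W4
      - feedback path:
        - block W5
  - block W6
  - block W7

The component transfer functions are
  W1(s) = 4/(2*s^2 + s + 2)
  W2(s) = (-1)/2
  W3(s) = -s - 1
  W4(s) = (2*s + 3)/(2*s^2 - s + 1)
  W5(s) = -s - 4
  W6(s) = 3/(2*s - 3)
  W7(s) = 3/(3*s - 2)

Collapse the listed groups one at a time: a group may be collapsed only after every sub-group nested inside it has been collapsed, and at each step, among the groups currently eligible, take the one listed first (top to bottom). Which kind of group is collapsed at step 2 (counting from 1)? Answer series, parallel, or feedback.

Step 1: apply the feedback formula to W4, W5
Step 2: series reduction of W3, [W4/(1+W4*W5)]
Step 3: combine W1, W2, (W3*[W4/(1+W4*W5)]), W6, W7 in parallel
At step 2 the group reduced is series.

Hence the answer: series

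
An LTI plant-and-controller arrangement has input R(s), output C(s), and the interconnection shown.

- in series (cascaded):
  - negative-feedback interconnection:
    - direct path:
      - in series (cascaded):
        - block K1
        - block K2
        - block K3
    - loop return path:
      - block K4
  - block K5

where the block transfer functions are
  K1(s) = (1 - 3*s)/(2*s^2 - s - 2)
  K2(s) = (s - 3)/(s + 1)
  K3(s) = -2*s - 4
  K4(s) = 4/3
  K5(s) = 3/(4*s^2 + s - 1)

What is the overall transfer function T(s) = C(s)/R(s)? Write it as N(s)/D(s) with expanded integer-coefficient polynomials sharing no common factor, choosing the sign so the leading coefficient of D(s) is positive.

Step 1. reduce the series chain K1, K2, K3: (6*s^3 - 8*s^2 - 34*s + 12)/(2*s^3 + s^2 - 3*s - 2)
Step 2. close the feedback loop around (K1*K2*K3), K4: (18*s^3 - 24*s^2 - 102*s + 36)/(30*s^3 - 29*s^2 - 145*s + 42)
Step 3. multiply [(K1*K2*K3)/(1+(K1*K2*K3)*K4)], K5 (series), giving the overall T(s)

Therefore the answer is (54*s^3 - 72*s^2 - 306*s + 108)/(120*s^5 - 86*s^4 - 639*s^3 + 52*s^2 + 187*s - 42).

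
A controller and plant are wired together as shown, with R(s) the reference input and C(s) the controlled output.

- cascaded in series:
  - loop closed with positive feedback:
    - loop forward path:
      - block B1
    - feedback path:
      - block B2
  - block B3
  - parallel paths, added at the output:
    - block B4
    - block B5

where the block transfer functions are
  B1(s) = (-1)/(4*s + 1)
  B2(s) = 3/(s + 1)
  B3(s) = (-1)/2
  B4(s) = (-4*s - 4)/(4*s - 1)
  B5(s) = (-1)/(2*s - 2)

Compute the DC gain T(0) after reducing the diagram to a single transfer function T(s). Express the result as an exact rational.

Step 1. apply the feedback formula to B1, B2; result (-s - 1)/(4*s^2 + 5*s + 4)
Step 2. parallel reduction of B4, B5; result (-8*s^2 - 4*s + 9)/(8*s^2 - 10*s + 2)
Step 3. reduce the series chain [B1/(1-B1*B2)], B3, (B4+B5); result (-8*s^3 - 12*s^2 + 5*s + 9)/(64*s^4 - 20*s^2 - 60*s + 16)
Evaluating the step-3 result (the overall T(s)) at s = 0 gives T(0) = 9/16.

Final answer: 9/16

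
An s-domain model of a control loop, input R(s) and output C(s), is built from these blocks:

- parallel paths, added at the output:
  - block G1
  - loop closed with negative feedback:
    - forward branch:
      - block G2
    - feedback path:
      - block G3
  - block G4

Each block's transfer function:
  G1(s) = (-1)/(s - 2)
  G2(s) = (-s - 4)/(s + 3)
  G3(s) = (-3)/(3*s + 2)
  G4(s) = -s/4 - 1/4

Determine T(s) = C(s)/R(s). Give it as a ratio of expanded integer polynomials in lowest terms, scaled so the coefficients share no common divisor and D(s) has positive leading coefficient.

First reduce the diagram to T(s).

1. collapse the loop (G2 forward, G3 return): (-3*s^2 - 14*s - 8)/(3*s^2 + 14*s + 18)
2. parallel reduction of G1, [G2/(1+G2*G3)], G4: this yields T(s), and no further normalization is needed

Answer: (-3*s^4 - 23*s^3 - 42*s^2 + 70*s + 28)/(12*s^3 + 32*s^2 - 40*s - 144)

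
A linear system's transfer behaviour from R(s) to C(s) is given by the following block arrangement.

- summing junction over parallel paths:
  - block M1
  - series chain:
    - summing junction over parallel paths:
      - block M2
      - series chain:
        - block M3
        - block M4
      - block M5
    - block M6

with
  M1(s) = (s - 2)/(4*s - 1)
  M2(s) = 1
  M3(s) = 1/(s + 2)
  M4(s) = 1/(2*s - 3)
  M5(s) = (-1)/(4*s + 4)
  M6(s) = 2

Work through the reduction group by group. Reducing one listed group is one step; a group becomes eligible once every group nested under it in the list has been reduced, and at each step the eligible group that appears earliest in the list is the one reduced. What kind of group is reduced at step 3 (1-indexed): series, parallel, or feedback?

The answer is series.

Reasoning:
Step 1 - reduce the series chain M3, M4
Step 2 - add M2, (M3*M4), M5 (parallel)
Step 3 - combine (M2+(M3*M4)+M5), M6 in series
Step 4 - reduce the parallel group M1, ((M2+(M3*M4)+M5)*M6)
The group at step 3 is a series group.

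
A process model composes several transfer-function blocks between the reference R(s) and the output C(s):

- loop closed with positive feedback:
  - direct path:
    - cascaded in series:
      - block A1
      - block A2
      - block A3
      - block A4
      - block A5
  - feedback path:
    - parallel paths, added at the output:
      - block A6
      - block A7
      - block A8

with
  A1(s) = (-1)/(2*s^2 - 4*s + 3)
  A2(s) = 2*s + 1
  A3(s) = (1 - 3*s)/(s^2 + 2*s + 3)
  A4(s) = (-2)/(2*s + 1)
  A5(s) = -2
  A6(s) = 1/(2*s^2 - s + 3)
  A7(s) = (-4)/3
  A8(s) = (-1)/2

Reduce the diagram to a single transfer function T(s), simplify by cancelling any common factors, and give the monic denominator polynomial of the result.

(1) reduce the series chain A1, A2, A3, A4, A5; result (12*s - 4)/(2*s^4 + s^2 - 6*s + 9)
(2) combine A6, A7, A8 in parallel; result (-22*s^2 + 11*s - 27)/(12*s^2 - 6*s + 18)
(3) reduce the feedback loop with forward (A1*A2*A3*A4*A5) and return (A6+A7+A8); result (72*s^3 - 60*s^2 + 120*s - 36)/(12*s^6 - 6*s^5 + 24*s^4 + 93*s^3 - 29*s^2 + 103*s + 27)
T(s) is the step-3 result (common factors already cancelled). Leading coefficient of the denominator: 12. Divide through by 12 for the monic polynomial.

Final answer: s^6 - s^5/2 + 2*s^4 + 31*s^3/4 - 29*s^2/12 + 103*s/12 + 9/4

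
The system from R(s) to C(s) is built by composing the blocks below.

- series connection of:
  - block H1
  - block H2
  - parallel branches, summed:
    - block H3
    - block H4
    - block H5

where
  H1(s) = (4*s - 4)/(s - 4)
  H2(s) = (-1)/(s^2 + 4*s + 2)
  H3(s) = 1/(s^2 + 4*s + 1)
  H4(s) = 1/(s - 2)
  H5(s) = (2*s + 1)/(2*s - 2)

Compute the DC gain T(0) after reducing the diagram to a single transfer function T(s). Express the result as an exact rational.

First reduce the diagram to T(s).

(1) parallel reduction of H3, H4, H5 = (2*s^4 + 7*s^3 - 4*s^2 - 23*s)/(2*s^4 + 2*s^3 - 18*s^2 + 10*s + 4)
(2) combine H1, H2, (H3+H4+H5) in series = (-4*s^4 - 14*s^3 + 8*s^2 + 46*s)/(s^6 + 2*s^5 - 21*s^4 - 38*s^3 + 82*s^2 + 84*s + 16)
Step 2 gives the overall T(s). Then T(0) = 0/16 = 0.

Answer: 0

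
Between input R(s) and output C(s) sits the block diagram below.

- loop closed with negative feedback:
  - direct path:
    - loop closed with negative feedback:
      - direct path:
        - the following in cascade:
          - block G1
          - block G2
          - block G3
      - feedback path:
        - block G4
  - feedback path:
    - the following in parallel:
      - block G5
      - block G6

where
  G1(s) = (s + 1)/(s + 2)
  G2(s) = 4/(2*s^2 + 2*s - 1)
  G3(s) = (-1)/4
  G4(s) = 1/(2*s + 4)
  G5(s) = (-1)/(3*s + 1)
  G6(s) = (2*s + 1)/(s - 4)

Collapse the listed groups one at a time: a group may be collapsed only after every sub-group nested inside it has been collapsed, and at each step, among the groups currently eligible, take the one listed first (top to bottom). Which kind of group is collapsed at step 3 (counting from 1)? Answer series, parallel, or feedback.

Reducing step by step:

1. multiply G1, G2, G3 (series)
2. reduce the feedback loop with forward (G1*G2*G3) and return G4
3. combine G5, G6 in parallel
4. close the feedback loop around [(G1*G2*G3)/(1+(G1*G2*G3)*G4)], (G5+G6)
So the answer for step 3 is parallel.

Answer: parallel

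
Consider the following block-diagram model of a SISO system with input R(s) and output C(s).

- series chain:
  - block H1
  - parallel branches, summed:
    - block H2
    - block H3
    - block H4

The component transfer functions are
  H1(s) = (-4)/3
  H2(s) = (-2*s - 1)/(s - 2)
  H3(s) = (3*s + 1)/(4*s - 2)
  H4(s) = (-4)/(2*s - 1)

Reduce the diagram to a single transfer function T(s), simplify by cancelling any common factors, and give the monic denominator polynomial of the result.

(1) reduce the parallel group H2, H3, H4: (-5*s^2 - 13*s + 16)/(4*s^2 - 10*s + 4)
(2) combine H1, (H2+H3+H4) in series: (10*s^2 + 26*s - 32)/(6*s^2 - 15*s + 6)
The result of step 2 is T(s) in lowest terms. Its denominator has leading coefficient 6; dividing the denominator through by 6 makes it monic.

Final answer: s^2 - 5*s/2 + 1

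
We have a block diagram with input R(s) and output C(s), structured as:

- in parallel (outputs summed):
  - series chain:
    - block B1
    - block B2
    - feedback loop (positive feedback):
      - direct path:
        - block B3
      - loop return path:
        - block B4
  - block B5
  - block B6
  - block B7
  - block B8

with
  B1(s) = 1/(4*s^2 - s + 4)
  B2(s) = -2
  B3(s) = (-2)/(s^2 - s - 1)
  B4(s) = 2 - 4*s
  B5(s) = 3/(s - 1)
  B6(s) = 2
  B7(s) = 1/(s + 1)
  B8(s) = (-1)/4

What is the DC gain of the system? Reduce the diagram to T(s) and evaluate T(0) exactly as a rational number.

Answer: 1/12

Working:
(1) close the feedback loop around B3, B4; result (-2)/(s^2 - 9*s + 3)
(2) multiply B1, B2, [B3/(1-B3*B4)] (series); result 4/(4*s^4 - 37*s^3 + 25*s^2 - 39*s + 12)
(3) reduce the parallel group (B1*B2*[B3/(1-B3*B4)]), B5, B6, B7, B8; result (28*s^6 - 195*s^5 - 413*s^4 + 90*s^3 - 499*s^2 + 153*s - 4)/(16*s^6 - 148*s^5 + 84*s^4 - 8*s^3 - 52*s^2 + 156*s - 48)
Step 3 gives the overall T(s). Then T(0) = -4/(-48) = 1/12.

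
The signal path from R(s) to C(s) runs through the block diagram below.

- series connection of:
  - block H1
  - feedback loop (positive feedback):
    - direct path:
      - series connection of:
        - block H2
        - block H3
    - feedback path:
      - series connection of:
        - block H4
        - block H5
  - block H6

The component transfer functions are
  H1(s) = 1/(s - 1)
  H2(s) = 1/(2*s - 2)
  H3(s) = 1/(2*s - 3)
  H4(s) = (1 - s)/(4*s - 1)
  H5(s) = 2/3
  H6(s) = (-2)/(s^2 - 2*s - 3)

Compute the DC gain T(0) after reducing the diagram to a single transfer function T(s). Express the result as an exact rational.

Answer: -1/10

Working:
(1) reduce the series chain H2, H3: 1/(4*s^2 - 10*s + 6)
(2) combine H4, H5 in series: (2 - 2*s)/(12*s - 3)
(3) collapse the loop ((H2*H3) forward, (H4*H5) return): (12*s - 3)/(48*s^3 - 132*s^2 + 104*s - 20)
(4) multiply H1, [(H2*H3)/(1-(H2*H3)*(H4*H5))], H6 (series): (3 - 12*s)/(24*s^6 - 138*s^5 + 226*s^4 - 28*s^3 - 220*s^2 + 166*s - 30)
That last expression is T(s); at s = 0 only the constant terms survive, so T(0) = 3/(-30) = -1/10.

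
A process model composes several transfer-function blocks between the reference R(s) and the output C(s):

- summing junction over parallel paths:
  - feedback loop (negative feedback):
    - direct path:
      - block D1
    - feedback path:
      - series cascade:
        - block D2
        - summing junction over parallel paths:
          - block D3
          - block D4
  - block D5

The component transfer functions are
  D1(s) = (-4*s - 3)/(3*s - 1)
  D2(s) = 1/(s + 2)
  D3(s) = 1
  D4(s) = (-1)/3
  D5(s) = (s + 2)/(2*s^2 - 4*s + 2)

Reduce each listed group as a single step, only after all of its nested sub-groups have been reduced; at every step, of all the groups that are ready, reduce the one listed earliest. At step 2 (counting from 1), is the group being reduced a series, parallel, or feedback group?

The answer is series.

Reasoning:
1. reduce the parallel group D3, D4
2. reduce the series chain D2, (D3+D4)
3. apply the feedback formula to D1, (D2*(D3+D4))
4. parallel reduction of [D1/(1+D1*(D2*(D3+D4)))], D5
So the answer for step 2 is series.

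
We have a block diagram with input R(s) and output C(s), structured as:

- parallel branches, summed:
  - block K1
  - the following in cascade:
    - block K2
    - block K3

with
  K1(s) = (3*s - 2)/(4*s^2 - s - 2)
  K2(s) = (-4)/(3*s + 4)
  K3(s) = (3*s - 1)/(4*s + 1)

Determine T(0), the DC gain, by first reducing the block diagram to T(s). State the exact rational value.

Step 1 - series reduction of K2, K3; result (4 - 12*s)/(12*s^2 + 19*s + 4)
Step 2 - add K1, (K2*K3) (parallel); result (-12*s^3 + 61*s^2 - 6*s - 16)/(48*s^4 + 64*s^3 - 27*s^2 - 42*s - 8)
Evaluating the step-2 result (the overall T(s)) at s = 0 gives T(0) = -16/(-8) = 2.

Answer: 2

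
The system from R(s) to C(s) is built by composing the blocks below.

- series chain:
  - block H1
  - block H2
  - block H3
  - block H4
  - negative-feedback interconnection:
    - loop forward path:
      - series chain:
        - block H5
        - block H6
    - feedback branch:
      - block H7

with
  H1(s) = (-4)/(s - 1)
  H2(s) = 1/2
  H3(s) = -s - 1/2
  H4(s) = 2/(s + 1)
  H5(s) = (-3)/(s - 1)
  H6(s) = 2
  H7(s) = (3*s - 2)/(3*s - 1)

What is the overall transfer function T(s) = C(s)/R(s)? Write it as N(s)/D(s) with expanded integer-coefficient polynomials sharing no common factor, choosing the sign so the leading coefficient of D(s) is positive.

Step 1. cascade H5, H6, giving (-6)/(s - 1)
Step 2. apply the feedback formula to (H5*H6), H7, giving (6 - 18*s)/(3*s^2 - 22*s + 13)
Step 3. combine H1, H2, H3, H4, [(H5*H6)/(1+(H5*H6)*H7)] in series, which is the overall transfer function T(s) = C(s)/R(s) in lowest terms

Final answer: (-72*s^2 - 12*s + 12)/(3*s^4 - 22*s^3 + 10*s^2 + 22*s - 13)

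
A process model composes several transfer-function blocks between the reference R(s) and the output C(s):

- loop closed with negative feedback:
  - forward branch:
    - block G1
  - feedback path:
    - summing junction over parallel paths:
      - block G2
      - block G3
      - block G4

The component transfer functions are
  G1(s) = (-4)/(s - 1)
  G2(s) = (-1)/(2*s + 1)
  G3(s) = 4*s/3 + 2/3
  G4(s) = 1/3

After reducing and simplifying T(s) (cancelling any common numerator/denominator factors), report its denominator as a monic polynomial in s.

Step 1: combine G2, G3, G4 in parallel, giving (8*s^2 + 10*s)/(6*s + 3)
Step 2: feedback reduction of G1, (G2+G3+G4), giving (24*s + 12)/(26*s^2 + 43*s + 3)
T(s) is the step-2 result (common factors already cancelled). Leading coefficient of the denominator: 26. Divide through by 26 for the monic polynomial.

Hence the answer: s^2 + 43*s/26 + 3/26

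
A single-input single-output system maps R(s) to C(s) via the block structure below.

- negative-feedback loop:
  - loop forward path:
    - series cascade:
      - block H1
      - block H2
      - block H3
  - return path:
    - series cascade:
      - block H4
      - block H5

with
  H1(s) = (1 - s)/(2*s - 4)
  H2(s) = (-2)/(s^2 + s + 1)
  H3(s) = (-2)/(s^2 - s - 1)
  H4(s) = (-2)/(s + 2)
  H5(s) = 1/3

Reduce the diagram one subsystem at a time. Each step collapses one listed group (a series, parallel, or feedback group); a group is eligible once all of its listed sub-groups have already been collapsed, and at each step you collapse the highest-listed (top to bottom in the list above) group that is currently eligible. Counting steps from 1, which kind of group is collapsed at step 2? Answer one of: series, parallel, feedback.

The answer is series.

Reasoning:
Step 1 - reduce the series chain H1, H2, H3
Step 2 - multiply H4, H5 (series)
Step 3 - collapse the loop ((H1*H2*H3) forward, (H4*H5) return)
Step 2 collapses a series group.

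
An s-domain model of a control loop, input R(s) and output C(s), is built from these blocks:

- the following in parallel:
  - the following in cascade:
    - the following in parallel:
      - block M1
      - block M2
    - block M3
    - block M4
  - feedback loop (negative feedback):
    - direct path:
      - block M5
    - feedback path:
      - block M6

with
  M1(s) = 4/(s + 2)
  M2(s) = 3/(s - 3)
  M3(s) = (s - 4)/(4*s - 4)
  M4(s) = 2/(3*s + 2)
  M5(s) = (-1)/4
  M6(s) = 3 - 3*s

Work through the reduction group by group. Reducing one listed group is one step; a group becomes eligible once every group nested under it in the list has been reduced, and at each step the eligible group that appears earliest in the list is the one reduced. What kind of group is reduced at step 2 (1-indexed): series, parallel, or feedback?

The answer is series.

Reasoning:
(1) sum the parallel branches M1, M2
(2) cascade (M1+M2), M3, M4
(3) apply the feedback formula to M5, M6
(4) sum the parallel branches ((M1+M2)*M3*M4), [M5/(1+M5*M6)]
At step 2 the group reduced is series.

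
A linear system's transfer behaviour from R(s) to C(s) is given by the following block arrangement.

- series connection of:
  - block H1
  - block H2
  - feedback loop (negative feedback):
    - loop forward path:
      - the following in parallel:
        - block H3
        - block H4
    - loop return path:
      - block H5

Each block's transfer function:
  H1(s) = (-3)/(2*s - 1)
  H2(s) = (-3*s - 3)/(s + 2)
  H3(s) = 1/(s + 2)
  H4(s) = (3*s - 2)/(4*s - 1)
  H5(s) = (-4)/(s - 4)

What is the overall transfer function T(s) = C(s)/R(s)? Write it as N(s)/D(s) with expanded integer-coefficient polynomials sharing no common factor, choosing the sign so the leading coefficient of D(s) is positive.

(1) sum the parallel branches H3, H4; result (3*s^2 + 8*s - 5)/(4*s^2 + 7*s - 2)
(2) apply the feedback formula to (H3+H4), H5; result (3*s^3 - 4*s^2 - 37*s + 20)/(4*s^3 - 21*s^2 - 62*s + 28)
(3) cascade H1, H2, [(H3+H4)/(1+(H3+H4)*H5)], giving the overall T(s)

Hence the answer: (27*s^4 - 9*s^3 - 369*s^2 - 153*s + 180)/(8*s^5 - 30*s^4 - 195*s^3 - 88*s^2 + 208*s - 56)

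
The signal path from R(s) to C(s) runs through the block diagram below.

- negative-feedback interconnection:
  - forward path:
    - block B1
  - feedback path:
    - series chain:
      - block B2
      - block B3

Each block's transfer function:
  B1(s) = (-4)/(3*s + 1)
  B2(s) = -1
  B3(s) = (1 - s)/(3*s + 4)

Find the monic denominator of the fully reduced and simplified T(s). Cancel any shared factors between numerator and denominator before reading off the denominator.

Step 1: combine B2, B3 in series -> (s - 1)/(3*s + 4)
Step 2: close the feedback loop around B1, (B2*B3) -> (-12*s - 16)/(9*s^2 + 11*s + 8)
Step 2 gives the fully reduced T(s), with no common factor left to cancel. The denominator's leading coefficient is 9, so divide each of its coefficients by 9 to get the monic form.

Final answer: s^2 + 11*s/9 + 8/9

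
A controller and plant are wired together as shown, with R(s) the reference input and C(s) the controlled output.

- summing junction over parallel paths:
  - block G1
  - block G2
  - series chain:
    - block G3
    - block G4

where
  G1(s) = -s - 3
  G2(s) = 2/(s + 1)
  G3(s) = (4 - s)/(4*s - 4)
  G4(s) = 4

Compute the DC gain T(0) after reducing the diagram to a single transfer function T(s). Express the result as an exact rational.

Answer: -5

Working:
Step 1: series reduction of G3, G4 gives (4 - s)/(s - 1)
Step 2: parallel reduction of G1, G2, (G3*G4) gives (-s^3 - 4*s^2 + 6*s + 5)/(s^2 - 1)
The step-2 result is T(s). Setting s = 0: T(0) = 5/(-1) = -5.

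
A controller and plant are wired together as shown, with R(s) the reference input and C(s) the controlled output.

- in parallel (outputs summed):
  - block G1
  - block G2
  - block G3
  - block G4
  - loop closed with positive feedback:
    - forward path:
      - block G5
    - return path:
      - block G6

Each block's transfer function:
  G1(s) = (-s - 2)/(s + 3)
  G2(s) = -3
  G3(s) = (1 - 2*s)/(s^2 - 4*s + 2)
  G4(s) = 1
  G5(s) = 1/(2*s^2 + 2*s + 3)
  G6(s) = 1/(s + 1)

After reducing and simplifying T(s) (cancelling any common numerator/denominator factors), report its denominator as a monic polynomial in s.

[1] apply the feedback formula to G5, G6, giving (s + 1)/(2*s^3 + 4*s^2 + 5*s + 2)
[2] combine G1, G2, G3, G4, [G5/(1-G5*G6)] in parallel, giving (-6*s^6 - 8*s^5 + 36*s^4 + 62*s^3 + 46*s^2 - 27*s - 20)/(2*s^6 + 2*s^5 - 19*s^4 - 31*s^3 - 28*s^2 + 10*s + 12)
T(s) is the step-2 result (common factors already cancelled). Leading coefficient of the denominator: 2. Divide through by 2 for the monic polynomial.

Final answer: s^6 + s^5 - 19*s^4/2 - 31*s^3/2 - 14*s^2 + 5*s + 6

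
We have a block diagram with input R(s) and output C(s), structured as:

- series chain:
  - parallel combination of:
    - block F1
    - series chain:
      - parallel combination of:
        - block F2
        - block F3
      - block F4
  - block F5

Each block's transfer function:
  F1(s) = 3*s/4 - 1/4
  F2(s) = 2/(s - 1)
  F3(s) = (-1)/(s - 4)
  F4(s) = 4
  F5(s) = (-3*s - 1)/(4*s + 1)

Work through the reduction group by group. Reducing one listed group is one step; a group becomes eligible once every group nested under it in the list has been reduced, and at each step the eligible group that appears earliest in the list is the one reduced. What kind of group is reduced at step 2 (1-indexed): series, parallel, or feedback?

Step 1: reduce the parallel group F2, F3
Step 2: series reduction of (F2+F3), F4
Step 3: combine F1, ((F2+F3)*F4) in parallel
Step 4: multiply (F1+((F2+F3)*F4)), F5 (series)
Step 2: series.

Hence the answer: series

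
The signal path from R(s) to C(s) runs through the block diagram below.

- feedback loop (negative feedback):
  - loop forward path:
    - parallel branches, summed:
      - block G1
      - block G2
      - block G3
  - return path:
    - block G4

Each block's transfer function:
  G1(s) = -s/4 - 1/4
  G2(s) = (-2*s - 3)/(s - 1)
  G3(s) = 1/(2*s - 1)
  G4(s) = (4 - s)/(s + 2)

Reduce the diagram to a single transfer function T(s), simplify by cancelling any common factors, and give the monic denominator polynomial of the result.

1. sum the parallel branches G1, G2, G3; result (-2*s^3 - 15*s^2 - 10*s + 7)/(8*s^2 - 12*s + 4)
2. apply the feedback formula to (G1+G2+G3), G4; result (-2*s^4 - 19*s^3 - 40*s^2 - 13*s + 14)/(2*s^4 + 15*s^3 - 46*s^2 - 67*s + 36)
Step 2 gives the fully reduced T(s), with no common factor left to cancel. The denominator's leading coefficient is 2, so divide each of its coefficients by 2 to get the monic form.

Answer: s^4 + 15*s^3/2 - 23*s^2 - 67*s/2 + 18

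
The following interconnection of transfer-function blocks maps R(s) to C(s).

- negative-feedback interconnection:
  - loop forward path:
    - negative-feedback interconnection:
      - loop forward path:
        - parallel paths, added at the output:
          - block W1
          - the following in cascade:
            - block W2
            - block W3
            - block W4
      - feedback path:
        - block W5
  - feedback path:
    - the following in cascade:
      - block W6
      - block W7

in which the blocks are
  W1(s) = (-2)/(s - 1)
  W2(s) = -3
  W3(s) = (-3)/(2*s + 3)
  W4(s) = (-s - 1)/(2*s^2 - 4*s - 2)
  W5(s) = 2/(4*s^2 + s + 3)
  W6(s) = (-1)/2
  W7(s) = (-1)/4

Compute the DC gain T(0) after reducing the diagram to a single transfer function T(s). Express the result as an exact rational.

Step 1 - reduce the series chain W2, W3, W4; result (-9*s - 9)/(4*s^3 - 2*s^2 - 16*s - 6)
Step 2 - reduce the parallel group W1, (W2*W3*W4); result (-8*s^3 - 5*s^2 + 32*s + 21)/(4*s^4 - 6*s^3 - 14*s^2 + 10*s + 6)
Step 3 - collapse the loop ((W1+(W2*W3*W4)) forward, W5 return); result (-32*s^5 - 28*s^4 + 99*s^3 + 101*s^2 + 117*s + 63)/(16*s^6 - 20*s^5 - 50*s^4 - 8*s^3 - 18*s^2 + 100*s + 60)
Step 4 - combine W6, W7 in series; result 1/8
Step 5 - reduce the feedback loop with forward [(W1+(W2*W3*W4))/(1+(W1+(W2*W3*W4))*W5)] and return (W6*W7); result (-256*s^5 - 224*s^4 + 792*s^3 + 808*s^2 + 936*s + 504)/(128*s^6 - 192*s^5 - 428*s^4 + 35*s^3 - 43*s^2 + 917*s + 543)
The step-5 result is T(s). Setting s = 0: T(0) = 504/543 = 168/181.

Therefore the answer is 168/181.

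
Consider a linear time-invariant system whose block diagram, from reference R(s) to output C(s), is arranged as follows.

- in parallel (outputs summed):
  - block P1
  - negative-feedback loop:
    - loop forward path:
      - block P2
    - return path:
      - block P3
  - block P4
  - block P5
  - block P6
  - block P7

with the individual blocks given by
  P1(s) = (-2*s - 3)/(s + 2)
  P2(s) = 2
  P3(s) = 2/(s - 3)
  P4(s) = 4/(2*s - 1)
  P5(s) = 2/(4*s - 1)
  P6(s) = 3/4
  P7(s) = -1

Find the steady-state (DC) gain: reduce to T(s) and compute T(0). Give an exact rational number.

Step 1. apply the feedback formula to P2, P3 = (2*s - 6)/(s + 1)
Step 2. parallel reduction of P1, [P2/(1+P2*P3)], P4, P5, P6, P7 = (-8*s^4 - 162*s^3 - 95*s^2 + 429*s - 110)/(32*s^4 + 72*s^3 - 4*s^2 - 36*s + 8)
That last expression is T(s); at s = 0 only the constant terms survive, so T(0) = -110/8 = -55/4.

Therefore the answer is -55/4.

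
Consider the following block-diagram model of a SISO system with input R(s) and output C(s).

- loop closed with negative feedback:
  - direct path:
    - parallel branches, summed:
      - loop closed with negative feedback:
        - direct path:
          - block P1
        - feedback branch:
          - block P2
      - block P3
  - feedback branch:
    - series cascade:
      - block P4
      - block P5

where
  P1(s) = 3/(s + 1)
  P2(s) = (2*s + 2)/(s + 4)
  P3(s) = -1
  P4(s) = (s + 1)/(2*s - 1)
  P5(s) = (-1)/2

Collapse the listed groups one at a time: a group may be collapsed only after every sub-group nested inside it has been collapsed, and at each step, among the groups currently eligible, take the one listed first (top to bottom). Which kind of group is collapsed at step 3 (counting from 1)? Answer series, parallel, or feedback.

Step 1 - collapse the loop (P1 forward, P2 return)
Step 2 - sum the parallel branches [P1/(1+P1*P2)], P3
Step 3 - reduce the series chain P4, P5
Step 4 - reduce the feedback loop with forward ([P1/(1+P1*P2)]+P3) and return (P4*P5)
So the answer for step 3 is series.

Answer: series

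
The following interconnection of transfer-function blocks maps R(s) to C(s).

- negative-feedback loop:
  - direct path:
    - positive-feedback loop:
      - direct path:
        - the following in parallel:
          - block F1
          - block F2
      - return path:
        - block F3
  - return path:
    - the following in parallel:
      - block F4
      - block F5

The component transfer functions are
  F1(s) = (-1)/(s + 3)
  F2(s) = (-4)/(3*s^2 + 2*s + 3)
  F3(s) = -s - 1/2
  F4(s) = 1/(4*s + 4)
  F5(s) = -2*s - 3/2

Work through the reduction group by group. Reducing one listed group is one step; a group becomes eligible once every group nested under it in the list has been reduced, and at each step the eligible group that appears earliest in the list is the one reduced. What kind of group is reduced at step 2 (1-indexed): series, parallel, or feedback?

Answer: feedback

Working:
Step 1. sum the parallel branches F1, F2
Step 2. feedback reduction of (F1+F2), F3
Step 3. parallel reduction of F4, F5
Step 4. collapse the loop ([(F1+F2)/(1-(F1+F2)*F3)] forward, (F4+F5) return)
So the answer for step 2 is feedback.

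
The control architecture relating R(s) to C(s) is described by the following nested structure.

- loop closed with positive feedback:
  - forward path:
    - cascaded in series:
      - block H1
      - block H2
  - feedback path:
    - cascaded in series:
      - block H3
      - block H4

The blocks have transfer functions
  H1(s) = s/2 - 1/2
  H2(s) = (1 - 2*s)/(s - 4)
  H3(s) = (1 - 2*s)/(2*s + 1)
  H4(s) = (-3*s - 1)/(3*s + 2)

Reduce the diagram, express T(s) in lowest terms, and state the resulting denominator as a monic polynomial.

Reducing step by step:

1. reduce the series chain H1, H2: (-2*s^2 + 3*s - 1)/(2*s - 8)
2. reduce the series chain H3, H4: (6*s^2 - s - 1)/(6*s^2 + 7*s + 2)
3. collapse the loop ((H1*H2) forward, (H3*H4) return): (-12*s^4 + 4*s^3 + 11*s^2 - s - 2)/(12*s^4 - 8*s^3 - 27*s^2 - 50*s - 17)
The result of step 3 is T(s) in lowest terms. Its denominator has leading coefficient 12; dividing the denominator through by 12 makes it monic.

Answer: s^4 - 2*s^3/3 - 9*s^2/4 - 25*s/6 - 17/12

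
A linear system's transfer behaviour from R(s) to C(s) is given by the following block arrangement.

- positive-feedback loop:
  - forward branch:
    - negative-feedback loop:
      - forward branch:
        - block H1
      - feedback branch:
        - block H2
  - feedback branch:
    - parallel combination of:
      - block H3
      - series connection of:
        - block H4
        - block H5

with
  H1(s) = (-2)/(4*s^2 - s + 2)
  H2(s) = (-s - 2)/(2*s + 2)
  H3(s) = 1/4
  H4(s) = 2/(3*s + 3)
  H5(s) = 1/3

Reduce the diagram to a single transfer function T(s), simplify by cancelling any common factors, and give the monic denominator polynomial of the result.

Answer: s^3 + 3*s^2/4 + 5*s/8 + 89/72

Working:
Step 1. feedback reduction of H1, H2 gives (-2*s - 2)/(4*s^3 + 3*s^2 + 2*s + 4)
Step 2. cascade H4, H5 gives 2/(9*s + 9)
Step 3. add H3, (H4*H5) (parallel) gives (9*s + 17)/(36*s + 36)
Step 4. feedback reduction of [H1/(1+H1*H2)], (H3+(H4*H5)) gives (-36*s - 36)/(72*s^3 + 54*s^2 + 45*s + 89)
The result of step 4 is T(s) in lowest terms. Its denominator has leading coefficient 72; dividing the denominator through by 72 makes it monic.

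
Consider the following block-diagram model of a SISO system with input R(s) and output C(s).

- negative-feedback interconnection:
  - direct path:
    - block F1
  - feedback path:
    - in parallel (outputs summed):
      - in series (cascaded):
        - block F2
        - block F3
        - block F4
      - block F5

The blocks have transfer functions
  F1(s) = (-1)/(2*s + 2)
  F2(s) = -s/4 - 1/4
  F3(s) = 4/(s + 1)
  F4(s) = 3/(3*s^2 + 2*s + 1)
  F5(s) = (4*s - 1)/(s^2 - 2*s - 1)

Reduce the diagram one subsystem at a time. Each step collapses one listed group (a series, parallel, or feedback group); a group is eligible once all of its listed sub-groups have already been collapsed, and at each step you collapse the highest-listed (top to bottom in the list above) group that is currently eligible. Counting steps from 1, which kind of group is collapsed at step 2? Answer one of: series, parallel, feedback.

The answer is parallel.

Reasoning:
Step 1 - reduce the series chain F2, F3, F4
Step 2 - sum the parallel branches (F2*F3*F4), F5
Step 3 - reduce the feedback loop with forward F1 and return ((F2*F3*F4)+F5)
So the answer for step 2 is parallel.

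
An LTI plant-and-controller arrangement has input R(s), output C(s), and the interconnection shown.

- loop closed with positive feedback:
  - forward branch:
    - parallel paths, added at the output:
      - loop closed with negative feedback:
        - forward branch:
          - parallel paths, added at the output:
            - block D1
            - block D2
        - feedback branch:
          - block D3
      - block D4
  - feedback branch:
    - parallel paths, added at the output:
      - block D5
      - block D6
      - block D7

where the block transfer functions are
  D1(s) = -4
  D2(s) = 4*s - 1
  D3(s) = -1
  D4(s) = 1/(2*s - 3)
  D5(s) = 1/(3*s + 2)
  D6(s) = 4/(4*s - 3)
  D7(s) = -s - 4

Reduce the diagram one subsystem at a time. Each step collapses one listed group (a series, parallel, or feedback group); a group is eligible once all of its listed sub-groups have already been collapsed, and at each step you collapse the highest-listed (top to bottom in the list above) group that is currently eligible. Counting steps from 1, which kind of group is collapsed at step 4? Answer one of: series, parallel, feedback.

Answer: parallel

Working:
Step 1: parallel reduction of D1, D2
Step 2: reduce the feedback loop with forward (D1+D2) and return D3
Step 3: add [(D1+D2)/(1+(D1+D2)*D3)], D4 (parallel)
Step 4: combine D5, D6, D7 in parallel
Step 5: close the feedback loop around ([(D1+D2)/(1+(D1+D2)*D3)]+D4), (D5+D6+D7)
Step 4 collapses a parallel group.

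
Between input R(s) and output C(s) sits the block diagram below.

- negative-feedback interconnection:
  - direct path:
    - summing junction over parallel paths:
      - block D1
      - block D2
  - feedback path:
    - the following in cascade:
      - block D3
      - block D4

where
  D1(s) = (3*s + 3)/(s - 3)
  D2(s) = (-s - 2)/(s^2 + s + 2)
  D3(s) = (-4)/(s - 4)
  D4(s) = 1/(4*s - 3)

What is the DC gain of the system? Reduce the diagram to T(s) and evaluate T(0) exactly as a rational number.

First reduce the diagram to T(s).

Step 1: sum the parallel branches D1, D2 = (3*s^3 + 5*s^2 + 10*s + 12)/(s^3 - 2*s^2 - s - 6)
Step 2: cascade D3, D4 = (-4)/(4*s^2 - 19*s + 12)
Step 3: collapse the loop ((D1+D2) forward, (D3*D4) return) = (12*s^5 - 37*s^4 - 19*s^3 - 82*s^2 - 108*s + 144)/(4*s^5 - 27*s^4 + 34*s^3 - 49*s^2 + 62*s - 120)
That last expression is T(s); at s = 0 only the constant terms survive, so T(0) = 144/(-120) = -6/5.

Answer: -6/5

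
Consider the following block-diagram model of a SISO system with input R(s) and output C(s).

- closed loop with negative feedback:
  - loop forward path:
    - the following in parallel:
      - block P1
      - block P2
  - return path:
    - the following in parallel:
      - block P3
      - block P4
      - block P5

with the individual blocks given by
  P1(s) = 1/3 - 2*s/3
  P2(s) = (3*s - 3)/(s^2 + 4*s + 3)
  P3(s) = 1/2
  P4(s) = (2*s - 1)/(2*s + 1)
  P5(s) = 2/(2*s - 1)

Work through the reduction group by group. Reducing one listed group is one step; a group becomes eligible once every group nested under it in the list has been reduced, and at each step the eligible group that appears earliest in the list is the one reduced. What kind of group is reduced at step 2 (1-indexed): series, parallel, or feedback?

Step 1: reduce the parallel group P1, P2
Step 2: reduce the parallel group P3, P4, P5
Step 3: reduce the feedback loop with forward (P1+P2) and return (P3+P4+P5)
Step 2: parallel.

Therefore the answer is parallel.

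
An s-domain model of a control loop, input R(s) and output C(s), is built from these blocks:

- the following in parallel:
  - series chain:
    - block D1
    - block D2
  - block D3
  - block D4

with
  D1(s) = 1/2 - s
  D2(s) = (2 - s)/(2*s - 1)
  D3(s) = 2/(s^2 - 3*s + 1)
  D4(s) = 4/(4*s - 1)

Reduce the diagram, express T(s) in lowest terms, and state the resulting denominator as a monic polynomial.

The answer is s^3 - 13*s^2/4 + 7*s/4 - 1/4.

Reasoning:
Step 1 - cascade D1, D2 = s/2 - 1
Step 2 - add (D1*D2), D3, D4 (parallel) = (4*s^4 - 21*s^3 + 41*s^2 - 23*s + 6)/(8*s^3 - 26*s^2 + 14*s - 2)
Step 2 gives the fully reduced T(s), with no common factor left to cancel. The denominator's leading coefficient is 8, so divide each of its coefficients by 8 to get the monic form.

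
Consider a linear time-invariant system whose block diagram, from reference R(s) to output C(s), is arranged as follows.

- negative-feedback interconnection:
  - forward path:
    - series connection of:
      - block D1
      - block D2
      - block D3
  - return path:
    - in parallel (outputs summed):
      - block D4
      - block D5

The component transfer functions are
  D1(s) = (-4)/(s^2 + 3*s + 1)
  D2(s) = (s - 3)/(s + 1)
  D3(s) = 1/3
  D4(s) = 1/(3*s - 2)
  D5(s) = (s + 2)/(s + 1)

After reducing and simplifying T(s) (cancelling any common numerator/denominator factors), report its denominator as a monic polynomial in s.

Reducing step by step:

Step 1. multiply D1, D2, D3 (series) = (12 - 4*s)/(3*s^3 + 12*s^2 + 12*s + 3)
Step 2. sum the parallel branches D4, D5 = (3*s^2 + 5*s - 3)/(3*s^2 + s - 2)
Step 3. feedback reduction of (D1*D2*D3), (D4+D5) = (-12*s^3 + 32*s^2 + 20*s - 24)/(9*s^5 + 39*s^4 + 30*s^3 + 13*s^2 + 51*s - 42)
Step 3 gives the fully reduced T(s), with no common factor left to cancel. The denominator's leading coefficient is 9, so divide each of its coefficients by 9 to get the monic form.

Answer: s^5 + 13*s^4/3 + 10*s^3/3 + 13*s^2/9 + 17*s/3 - 14/3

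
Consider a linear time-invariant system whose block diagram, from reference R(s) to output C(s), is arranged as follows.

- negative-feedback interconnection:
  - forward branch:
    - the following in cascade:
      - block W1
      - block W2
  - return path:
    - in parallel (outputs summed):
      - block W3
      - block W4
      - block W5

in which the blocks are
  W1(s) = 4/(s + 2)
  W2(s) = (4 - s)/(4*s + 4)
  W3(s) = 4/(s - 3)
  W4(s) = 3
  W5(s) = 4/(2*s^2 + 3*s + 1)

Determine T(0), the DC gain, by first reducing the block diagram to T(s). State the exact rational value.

Step 1 - multiply W1, W2 (series): (4 - s)/(s^2 + 3*s + 2)
Step 2 - combine W3, W4, W5 in parallel: (6*s^3 - s^2 - 8*s - 17)/(2*s^3 - 3*s^2 - 8*s - 3)
Step 3 - feedback reduction of (W1*W2), (W3+W4+W5): (-2*s^4 + 11*s^3 - 4*s^2 - 29*s - 12)/(2*s^5 - 3*s^4 + 12*s^3 - 29*s^2 - 40*s - 74)
DC gain: substitute s = 0 into T(s) from step 3: T(0) = -12/(-74) = 6/37.

Answer: 6/37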